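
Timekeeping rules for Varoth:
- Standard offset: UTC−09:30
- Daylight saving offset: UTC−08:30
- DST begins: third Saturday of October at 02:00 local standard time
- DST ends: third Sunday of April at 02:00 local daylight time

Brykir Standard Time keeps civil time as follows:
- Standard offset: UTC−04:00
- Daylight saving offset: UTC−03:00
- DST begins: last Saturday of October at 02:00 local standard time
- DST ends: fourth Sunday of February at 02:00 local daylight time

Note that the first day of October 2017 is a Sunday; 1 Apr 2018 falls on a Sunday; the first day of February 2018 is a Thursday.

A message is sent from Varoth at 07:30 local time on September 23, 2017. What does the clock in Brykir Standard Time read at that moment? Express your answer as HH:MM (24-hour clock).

13:00

1 October 2017 is a Sunday, so the first Saturday is October 7 and the third is October 21.
1 April 2018 is a Sunday, so the first Sunday is April 1 and the third is April 15.
September 23, 2017 does not fall between 21 October 2017 and 15 April 2018, so daylight saving is not in effect and Varoth is at UTC−09:30.
07:30 Varoth + 9h30m = 17:00 UTC.
1 October 2017 is a Sunday, so Saturdays fall on 7, 14, 21, 28; the last is October 28.
1 February 2018 is a Thursday, so the first Sunday is February 4 and the fourth is February 25.
At the standard offset (UTC−04:00), 17:00 UTC − 4h = 13:00 Brykir Standard Time standard time.
The standard-time date in Brykir Standard Time, September 23, 2017, does not fall between 28 October 2017 and 25 February 2018, so daylight saving is not in effect and Brykir Standard Time is at UTC−04:00.
17:00 UTC − 4h = 13:00 Brykir Standard Time.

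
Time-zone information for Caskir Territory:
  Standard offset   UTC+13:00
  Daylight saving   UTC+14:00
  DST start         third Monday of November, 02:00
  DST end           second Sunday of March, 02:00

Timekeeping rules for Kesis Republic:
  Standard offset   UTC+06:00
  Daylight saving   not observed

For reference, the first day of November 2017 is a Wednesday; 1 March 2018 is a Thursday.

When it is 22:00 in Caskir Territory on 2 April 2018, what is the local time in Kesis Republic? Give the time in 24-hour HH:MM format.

1 November 2017 is a Wednesday, so the first Monday is November 6 and the third is November 20.
1 March 2018 is a Thursday, so the first Sunday is March 4 and the second is March 11.
Daylight saving runs 20 November 2017 – 11 March 2018; 2 April 2018 is outside that window, so Caskir Territory is on standard time at UTC+13:00.
22:00 Caskir Territory − 13h = 09:00 UTC.
Kesis Republic stays on UTC+06:00 all year.
09:00 UTC + 6h = 15:00 Kesis Republic.

15:00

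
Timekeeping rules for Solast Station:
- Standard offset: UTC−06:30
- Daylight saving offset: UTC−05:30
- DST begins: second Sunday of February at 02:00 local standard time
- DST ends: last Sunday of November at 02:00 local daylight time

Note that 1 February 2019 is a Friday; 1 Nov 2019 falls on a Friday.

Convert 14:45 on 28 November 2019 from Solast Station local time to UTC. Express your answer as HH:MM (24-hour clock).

21:15

1 February 2019 is a Friday, so the first Sunday is February 3 and the second is February 10.
1 November 2019 is a Friday, so Sundays fall on 3, 10, 17, 24; the last is November 24.
Daylight saving runs 10 February – 24 November; 28 November 2019 is outside that window, so Solast Station is on standard time at UTC−06:30.
14:45 local + 6h30m = 21:15 UTC.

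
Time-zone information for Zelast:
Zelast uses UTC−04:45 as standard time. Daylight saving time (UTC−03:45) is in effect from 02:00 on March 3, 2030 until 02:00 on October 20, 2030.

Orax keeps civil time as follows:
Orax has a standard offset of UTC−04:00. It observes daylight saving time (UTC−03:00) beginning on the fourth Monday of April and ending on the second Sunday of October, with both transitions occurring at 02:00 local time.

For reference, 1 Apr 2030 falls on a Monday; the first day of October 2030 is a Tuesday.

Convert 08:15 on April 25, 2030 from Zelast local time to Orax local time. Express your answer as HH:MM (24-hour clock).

09:00

April 25, 2030 lies within the daylight-saving period (3 March – 20 October), so Zelast is on daylight time, UTC−03:45.
08:15 Zelast + 3h45m = 12:00 UTC.
1 April 2030 is a Monday, so the first Monday is April 1 and the fourth is April 22.
1 October 2030 is a Tuesday, so the first Sunday is October 6 and the second is October 13.
At the standard offset (UTC−04:00), 12:00 UTC − 4h = 08:00 Orax standard time.
The standard-time date in Orax, April 25, 2030, falls between 22 April and 13 October, so daylight saving is in effect and Orax is at UTC−03:00.
12:00 UTC − 3h = 09:00 Orax.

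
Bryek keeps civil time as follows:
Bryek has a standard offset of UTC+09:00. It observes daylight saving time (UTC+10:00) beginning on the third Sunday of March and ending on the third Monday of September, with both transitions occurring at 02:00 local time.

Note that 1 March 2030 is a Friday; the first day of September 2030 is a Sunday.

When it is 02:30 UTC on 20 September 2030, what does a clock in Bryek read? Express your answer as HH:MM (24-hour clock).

1 March 2030 is a Friday, so the first Sunday is March 3 and the third is March 17.
1 September 2030 is a Sunday, so the first Monday is September 2 and the third is September 16.
At the standard offset (UTC+09:00), 02:30 UTC + 9h = 11:30 Bryek standard time.
Daylight saving runs 17 March – 16 September; the standard-time date in Bryek, 20 September 2030, is outside that window, so Bryek is on standard time at UTC+09:00.
02:30 UTC + 9h = 11:30 local.

11:30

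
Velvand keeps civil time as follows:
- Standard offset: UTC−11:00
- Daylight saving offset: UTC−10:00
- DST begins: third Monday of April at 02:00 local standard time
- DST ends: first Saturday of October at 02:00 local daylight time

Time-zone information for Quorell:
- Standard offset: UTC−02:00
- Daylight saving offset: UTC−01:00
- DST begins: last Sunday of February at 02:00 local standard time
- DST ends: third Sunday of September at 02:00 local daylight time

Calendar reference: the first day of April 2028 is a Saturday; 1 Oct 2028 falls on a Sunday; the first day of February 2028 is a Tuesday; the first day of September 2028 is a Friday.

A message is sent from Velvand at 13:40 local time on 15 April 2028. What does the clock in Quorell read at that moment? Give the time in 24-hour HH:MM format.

23:40

1 April 2028 is a Saturday, so the first Monday is April 3 and the third is April 17.
1 October 2028 is a Sunday, so the first Saturday is October 7.
Daylight saving runs 17 April – 7 October; 15 April 2028 is outside that window, so Velvand is on standard time at UTC−11:00.
13:40 Velvand + 11h = 00:40 UTC (rolling into the next day, 16 April 2028).
1 February 2028 is a Tuesday, so Sundays fall on 6, 13, 20, 27; the last is February 27.
1 September 2028 is a Friday, so the first Sunday is September 3 and the third is September 17.
At the standard offset (UTC−02:00), 00:40 UTC − 2h = 22:40 Quorell standard time (rolling into the previous day, 15 April 2028).
The standard-time date in Quorell, 15 April 2028, lies within the daylight-saving period (27 February – 17 September), so Quorell is on daylight time, UTC−01:00.
00:40 UTC − 1h = 23:40 Quorell (rolling into the previous day, 15 April 2028).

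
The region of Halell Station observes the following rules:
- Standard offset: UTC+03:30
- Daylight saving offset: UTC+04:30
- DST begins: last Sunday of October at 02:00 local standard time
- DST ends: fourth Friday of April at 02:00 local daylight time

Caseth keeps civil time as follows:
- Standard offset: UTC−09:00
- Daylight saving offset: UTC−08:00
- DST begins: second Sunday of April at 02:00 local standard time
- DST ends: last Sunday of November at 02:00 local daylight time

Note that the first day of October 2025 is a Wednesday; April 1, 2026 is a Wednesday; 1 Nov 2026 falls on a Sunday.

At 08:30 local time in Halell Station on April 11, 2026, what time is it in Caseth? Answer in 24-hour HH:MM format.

19:00

1 October 2025 is a Wednesday, so Sundays fall on 5, 12, 19, 26; the last is October 26.
1 April 2026 is a Wednesday, so the first Friday is April 3 and the fourth is April 24.
April 11, 2026 lies within the daylight-saving period (26 October 2025 – 24 April 2026), so Halell Station is on daylight time, UTC+04:30.
08:30 Halell Station − 4h30m = 04:00 UTC.
1 April 2026 is a Wednesday, so the first Sunday is April 5 and the second is April 12.
1 November 2026 is a Sunday, so Sundays fall on 1, 8, 15, 22, 29; the last is November 29.
At the standard offset (UTC−09:00), 04:00 UTC − 9h = 19:00 Caseth standard time (rolling into the previous day, 10 April 2026).
Daylight saving runs 12 April – 29 November; the standard-time date in Caseth, April 10, 2026, is outside that window, so Caseth is on standard time at UTC−09:00.
04:00 UTC − 9h = 19:00 Caseth (rolling into the previous day, 10 April 2026).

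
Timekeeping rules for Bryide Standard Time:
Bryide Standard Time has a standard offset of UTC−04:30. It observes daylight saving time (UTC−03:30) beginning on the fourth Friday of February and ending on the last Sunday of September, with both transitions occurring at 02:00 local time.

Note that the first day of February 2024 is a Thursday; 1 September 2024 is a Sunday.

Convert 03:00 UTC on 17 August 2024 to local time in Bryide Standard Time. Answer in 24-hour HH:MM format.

23:30

1 February 2024 is a Thursday, so the first Friday is February 2 and the fourth is February 23.
1 September 2024 is a Sunday, so Sundays fall on 1, 8, 15, 22, 29; the last is September 29.
At the standard offset (UTC−04:30), 03:00 UTC − 4h30m = 22:30 Bryide Standard Time standard time (rolling into the previous day, 16 August 2024).
The standard-time date in Bryide Standard Time, 16 August 2024, falls between 23 February and 29 September, so daylight saving is in effect and Bryide Standard Time is at UTC−03:30.
03:00 UTC − 3h30m = 23:30 local (rolling into the previous day, 16 August 2024).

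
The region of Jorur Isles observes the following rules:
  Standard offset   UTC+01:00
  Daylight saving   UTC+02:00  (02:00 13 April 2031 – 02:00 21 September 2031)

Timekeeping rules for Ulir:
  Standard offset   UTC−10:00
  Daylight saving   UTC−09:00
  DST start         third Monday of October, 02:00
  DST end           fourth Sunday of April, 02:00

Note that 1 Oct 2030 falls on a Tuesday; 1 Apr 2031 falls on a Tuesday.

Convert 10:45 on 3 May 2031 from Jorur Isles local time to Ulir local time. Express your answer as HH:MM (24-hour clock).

22:45

3 May 2031 falls between 13 April and 21 September, so daylight saving is in effect and Jorur Isles is at UTC+02:00.
10:45 Jorur Isles − 2h = 08:45 UTC.
1 October 2030 is a Tuesday, so the first Monday is October 7 and the third is October 21.
1 April 2031 is a Tuesday, so the first Sunday is April 6 and the fourth is April 27.
At the standard offset (UTC−10:00), 08:45 UTC − 10h = 22:45 Ulir standard time (rolling into the previous day, 2 May 2031).
Daylight saving runs 21 October 2030 – 27 April 2031; the standard-time date in Ulir, 2 May 2031, is outside that window, so Ulir is on standard time at UTC−10:00.
08:45 UTC − 10h = 22:45 Ulir (rolling into the previous day, 2 May 2031).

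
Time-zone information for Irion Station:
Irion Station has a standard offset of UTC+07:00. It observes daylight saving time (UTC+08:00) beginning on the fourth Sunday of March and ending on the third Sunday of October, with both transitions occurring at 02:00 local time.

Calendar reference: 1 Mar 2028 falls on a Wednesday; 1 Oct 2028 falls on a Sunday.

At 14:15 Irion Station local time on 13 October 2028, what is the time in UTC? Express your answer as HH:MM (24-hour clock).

1 March 2028 is a Wednesday, so the first Sunday is March 5 and the fourth is March 26.
1 October 2028 is a Sunday, so the first Sunday is October 1 and the third is October 15.
13 October 2028 lies within the daylight-saving period (26 March – 15 October), so Irion Station is on daylight time, UTC+08:00.
14:15 local − 8h = 06:15 UTC.

06:15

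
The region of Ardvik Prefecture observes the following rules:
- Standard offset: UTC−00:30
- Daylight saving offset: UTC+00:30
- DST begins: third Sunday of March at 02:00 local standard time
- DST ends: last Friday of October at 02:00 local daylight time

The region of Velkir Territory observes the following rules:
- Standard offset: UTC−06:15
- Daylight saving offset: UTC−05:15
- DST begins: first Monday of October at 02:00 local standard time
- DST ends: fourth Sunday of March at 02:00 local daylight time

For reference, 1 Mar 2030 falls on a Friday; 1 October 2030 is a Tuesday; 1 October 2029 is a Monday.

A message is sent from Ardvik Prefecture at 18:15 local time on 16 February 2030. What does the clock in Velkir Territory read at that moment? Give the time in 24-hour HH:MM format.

13:30

1 March 2030 is a Friday, so the first Sunday is March 3 and the third is March 17.
1 October 2030 is a Tuesday, so Fridays fall on 4, 11, 18, 25; the last is October 25.
16 February 2030 is outside the daylight-saving period (17 March – 25 October), so Ardvik Prefecture is on standard time, UTC−00:30.
18:15 Ardvik Prefecture + 0h30m = 18:45 UTC.
1 October 2029 is a Monday, so the first Monday is October 1.
1 March 2030 is a Friday, so the first Sunday is March 3 and the fourth is March 24.
At the standard offset (UTC−06:15), 18:45 UTC − 6h15m = 12:30 Velkir Territory standard time.
Daylight saving runs 1 October 2029 – 24 March 2030; the standard-time date in Velkir Territory, 16 February 2030, is inside that window, so Velkir Territory is at UTC−05:15.
18:45 UTC − 5h15m = 13:30 Velkir Territory.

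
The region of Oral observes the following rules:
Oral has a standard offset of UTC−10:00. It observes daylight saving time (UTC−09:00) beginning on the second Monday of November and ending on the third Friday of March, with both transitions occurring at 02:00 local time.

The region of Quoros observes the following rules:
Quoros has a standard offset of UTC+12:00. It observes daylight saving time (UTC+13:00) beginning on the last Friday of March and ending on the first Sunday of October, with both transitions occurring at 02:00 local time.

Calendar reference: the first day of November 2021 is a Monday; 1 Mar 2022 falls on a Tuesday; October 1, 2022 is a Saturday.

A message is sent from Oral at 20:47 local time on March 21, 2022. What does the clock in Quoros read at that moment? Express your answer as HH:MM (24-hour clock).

18:47

1 November 2021 is a Monday, so the first Monday is November 1 and the second is November 8.
1 March 2022 is a Tuesday, so the first Friday is March 4 and the third is March 18.
Daylight saving runs 8 November 2021 – 18 March 2022; March 21, 2022 is outside that window, so Oral is on standard time at UTC−10:00.
20:47 Oral + 10h = 06:47 UTC (rolling into the next day, 22 March 2022).
1 March 2022 is a Tuesday, so Fridays fall on 4, 11, 18, 25; the last is March 25.
1 October 2022 is a Saturday, so the first Sunday is October 2.
At the standard offset (UTC+12:00), 06:47 UTC + 12h = 18:47 Quoros standard time.
Daylight saving runs 25 March – 2 October; the standard-time date in Quoros, March 22, 2022, is outside that window, so Quoros is on standard time at UTC+12:00.
06:47 UTC + 12h = 18:47 Quoros.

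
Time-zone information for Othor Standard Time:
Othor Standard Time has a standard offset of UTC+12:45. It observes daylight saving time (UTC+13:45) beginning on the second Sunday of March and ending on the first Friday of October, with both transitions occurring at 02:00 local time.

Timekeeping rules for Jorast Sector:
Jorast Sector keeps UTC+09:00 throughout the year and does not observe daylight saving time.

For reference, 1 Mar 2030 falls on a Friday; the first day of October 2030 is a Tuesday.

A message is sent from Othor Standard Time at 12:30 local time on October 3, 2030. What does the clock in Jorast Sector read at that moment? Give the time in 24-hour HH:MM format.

1 March 2030 is a Friday, so the first Sunday is March 3 and the second is March 10.
1 October 2030 is a Tuesday, so the first Friday is October 4.
Daylight saving runs 10 March – 4 October; October 3, 2030 is inside that window, so Othor Standard Time is at UTC+13:45.
12:30 Othor Standard Time − 13h45m = 22:45 UTC (rolling into the previous day, 2 October 2030).
Jorast Sector stays on UTC+09:00 all year.
22:45 UTC + 9h = 07:45 Jorast Sector (rolling into the next day, 3 October 2030).

07:45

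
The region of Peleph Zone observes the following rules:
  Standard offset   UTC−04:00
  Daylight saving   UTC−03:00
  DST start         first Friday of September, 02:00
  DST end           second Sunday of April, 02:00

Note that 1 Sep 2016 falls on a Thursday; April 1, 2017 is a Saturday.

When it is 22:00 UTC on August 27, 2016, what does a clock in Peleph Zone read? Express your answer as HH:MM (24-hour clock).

18:00

1 September 2016 is a Thursday, so the first Friday is September 2.
1 April 2017 is a Saturday, so the first Sunday is April 2 and the second is April 9.
At the standard offset (UTC−04:00), 22:00 UTC − 4h = 18:00 Peleph Zone standard time.
Daylight saving runs 2 September 2016 – 9 April 2017; the standard-time date in Peleph Zone, August 27, 2016, is outside that window, so Peleph Zone is on standard time at UTC−04:00.
22:00 UTC − 4h = 18:00 local.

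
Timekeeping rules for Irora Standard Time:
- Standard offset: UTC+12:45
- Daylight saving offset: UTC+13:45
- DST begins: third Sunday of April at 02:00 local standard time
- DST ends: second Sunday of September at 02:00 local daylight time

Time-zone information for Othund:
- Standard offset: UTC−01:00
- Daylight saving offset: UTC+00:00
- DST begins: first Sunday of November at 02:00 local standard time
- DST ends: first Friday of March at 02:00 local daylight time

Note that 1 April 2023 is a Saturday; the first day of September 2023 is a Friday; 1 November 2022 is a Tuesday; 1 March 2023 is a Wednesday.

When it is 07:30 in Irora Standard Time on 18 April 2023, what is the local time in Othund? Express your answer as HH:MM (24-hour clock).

1 April 2023 is a Saturday, so the first Sunday is April 2 and the third is April 16.
1 September 2023 is a Friday, so the first Sunday is September 3 and the second is September 10.
18 April 2023 lies within the daylight-saving period (16 April – 10 September), so Irora Standard Time is on daylight time, UTC+13:45.
07:30 Irora Standard Time − 13h45m = 17:45 UTC (rolling into the previous day, 17 April 2023).
1 November 2022 is a Tuesday, so the first Sunday is November 6.
1 March 2023 is a Wednesday, so the first Friday is March 3.
At the standard offset (UTC−01:00), 17:45 UTC − 1h = 16:45 Othund standard time.
The standard-time date in Othund, 17 April 2023, does not fall between 6 November 2022 and 3 March 2023, so daylight saving is not in effect and Othund is at UTC−01:00.
17:45 UTC − 1h = 16:45 Othund.

16:45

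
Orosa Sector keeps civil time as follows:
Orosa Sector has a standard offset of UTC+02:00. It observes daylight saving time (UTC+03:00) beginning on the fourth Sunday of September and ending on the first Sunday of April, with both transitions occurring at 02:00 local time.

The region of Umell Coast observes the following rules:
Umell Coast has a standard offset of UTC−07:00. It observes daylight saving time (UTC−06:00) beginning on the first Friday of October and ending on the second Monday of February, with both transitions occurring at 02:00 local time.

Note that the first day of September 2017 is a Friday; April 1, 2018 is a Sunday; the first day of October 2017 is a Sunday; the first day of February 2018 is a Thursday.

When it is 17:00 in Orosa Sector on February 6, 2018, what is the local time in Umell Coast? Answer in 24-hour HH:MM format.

1 September 2017 is a Friday, so the first Sunday is September 3 and the fourth is September 24.
1 April 2018 is a Sunday, so the first Sunday is April 1.
February 6, 2018 falls between 24 September 2017 and 1 April 2018, so daylight saving is in effect and Orosa Sector is at UTC+03:00.
17:00 Orosa Sector − 3h = 14:00 UTC.
1 October 2017 is a Sunday, so the first Friday is October 6.
1 February 2018 is a Thursday, so the first Monday is February 5 and the second is February 12.
At the standard offset (UTC−07:00), 14:00 UTC − 7h = 07:00 Umell Coast standard time.
The standard-time date in Umell Coast, February 6, 2018, lies within the daylight-saving period (6 October 2017 – 12 February 2018), so Umell Coast is on daylight time, UTC−06:00.
14:00 UTC − 6h = 08:00 Umell Coast.

08:00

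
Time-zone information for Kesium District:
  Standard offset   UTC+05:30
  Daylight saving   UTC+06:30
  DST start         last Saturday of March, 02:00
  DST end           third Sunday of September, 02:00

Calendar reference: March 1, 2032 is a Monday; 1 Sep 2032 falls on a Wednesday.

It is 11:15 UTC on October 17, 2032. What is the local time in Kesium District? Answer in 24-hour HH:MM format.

1 March 2032 is a Monday, so Saturdays fall on 6, 13, 20, 27; the last is March 27.
1 September 2032 is a Wednesday, so the first Sunday is September 5 and the third is September 19.
At the standard offset (UTC+05:30), 11:15 UTC + 5h30m = 16:45 Kesium District standard time.
The standard-time date in Kesium District, October 17, 2032, does not fall between 27 March and 19 September, so daylight saving is not in effect and Kesium District is at UTC+05:30.
11:15 UTC + 5h30m = 16:45 local.

16:45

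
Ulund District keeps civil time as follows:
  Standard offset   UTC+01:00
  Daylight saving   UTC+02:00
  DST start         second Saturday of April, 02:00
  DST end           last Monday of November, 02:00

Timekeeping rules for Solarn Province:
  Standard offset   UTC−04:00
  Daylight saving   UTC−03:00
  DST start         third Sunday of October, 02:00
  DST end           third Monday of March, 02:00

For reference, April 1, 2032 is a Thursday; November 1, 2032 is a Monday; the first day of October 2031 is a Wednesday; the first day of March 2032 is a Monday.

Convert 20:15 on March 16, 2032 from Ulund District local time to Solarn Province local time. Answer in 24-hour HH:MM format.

15:15

1 April 2032 is a Thursday, so the first Saturday is April 3 and the second is April 10.
1 November 2032 is a Monday, so Mondays fall on 1, 8, 15, 22, 29; the last is November 29.
March 16, 2032 is outside the daylight-saving period (10 April – 29 November), so Ulund District is on standard time, UTC+01:00.
20:15 Ulund District − 1h = 19:15 UTC.
1 October 2031 is a Wednesday, so the first Sunday is October 5 and the third is October 19.
1 March 2032 is a Monday, so the first Monday is March 1 and the third is March 15.
At the standard offset (UTC−04:00), 19:15 UTC − 4h = 15:15 Solarn Province standard time.
The standard-time date in Solarn Province, March 16, 2032, is outside the daylight-saving period (19 October 2031 – 15 March 2032), so Solarn Province is on standard time, UTC−04:00.
19:15 UTC − 4h = 15:15 Solarn Province.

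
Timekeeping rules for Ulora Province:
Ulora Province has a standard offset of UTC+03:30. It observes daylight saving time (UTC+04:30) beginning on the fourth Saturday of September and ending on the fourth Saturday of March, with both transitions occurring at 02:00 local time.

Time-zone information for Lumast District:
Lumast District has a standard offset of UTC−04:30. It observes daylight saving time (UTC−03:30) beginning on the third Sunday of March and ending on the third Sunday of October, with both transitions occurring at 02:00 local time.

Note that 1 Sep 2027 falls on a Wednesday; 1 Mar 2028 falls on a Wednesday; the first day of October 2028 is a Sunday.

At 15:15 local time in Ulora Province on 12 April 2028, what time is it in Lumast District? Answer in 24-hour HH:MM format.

08:15

1 September 2027 is a Wednesday, so the first Saturday is September 4 and the fourth is September 25.
1 March 2028 is a Wednesday, so the first Saturday is March 4 and the fourth is March 25.
12 April 2028 is outside the daylight-saving period (25 September 2027 – 25 March 2028), so Ulora Province is on standard time, UTC+03:30.
15:15 Ulora Province − 3h30m = 11:45 UTC.
1 March 2028 is a Wednesday, so the first Sunday is March 5 and the third is March 19.
1 October 2028 is a Sunday, so the first Sunday is October 1 and the third is October 15.
At the standard offset (UTC−04:30), 11:45 UTC − 4h30m = 07:15 Lumast District standard time.
Daylight saving runs 19 March – 15 October; the standard-time date in Lumast District, 12 April 2028, is inside that window, so Lumast District is at UTC−03:30.
11:45 UTC − 3h30m = 08:15 Lumast District.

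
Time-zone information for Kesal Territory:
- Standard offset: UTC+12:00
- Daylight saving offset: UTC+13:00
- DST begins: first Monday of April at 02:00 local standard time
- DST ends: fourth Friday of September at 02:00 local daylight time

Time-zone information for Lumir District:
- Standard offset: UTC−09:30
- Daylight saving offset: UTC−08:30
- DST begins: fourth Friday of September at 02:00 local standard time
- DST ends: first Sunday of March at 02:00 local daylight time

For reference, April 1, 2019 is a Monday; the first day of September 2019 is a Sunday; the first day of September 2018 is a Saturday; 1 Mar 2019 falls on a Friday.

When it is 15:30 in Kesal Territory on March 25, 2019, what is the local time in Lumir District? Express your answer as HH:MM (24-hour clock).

1 April 2019 is a Monday, so the first Monday is April 1.
1 September 2019 is a Sunday, so the first Friday is September 6 and the fourth is September 27.
March 25, 2019 is outside the daylight-saving period (1 April – 27 September), so Kesal Territory is on standard time, UTC+12:00.
15:30 Kesal Territory − 12h = 03:30 UTC.
1 September 2018 is a Saturday, so the first Friday is September 7 and the fourth is September 28.
1 March 2019 is a Friday, so the first Sunday is March 3.
At the standard offset (UTC−09:30), 03:30 UTC − 9h30m = 18:00 Lumir District standard time (rolling into the previous day, 24 March 2019).
Daylight saving runs 28 September 2018 – 3 March 2019; the standard-time date in Lumir District, March 24, 2019, is outside that window, so Lumir District is on standard time at UTC−09:30.
03:30 UTC − 9h30m = 18:00 Lumir District (rolling into the previous day, 24 March 2019).

18:00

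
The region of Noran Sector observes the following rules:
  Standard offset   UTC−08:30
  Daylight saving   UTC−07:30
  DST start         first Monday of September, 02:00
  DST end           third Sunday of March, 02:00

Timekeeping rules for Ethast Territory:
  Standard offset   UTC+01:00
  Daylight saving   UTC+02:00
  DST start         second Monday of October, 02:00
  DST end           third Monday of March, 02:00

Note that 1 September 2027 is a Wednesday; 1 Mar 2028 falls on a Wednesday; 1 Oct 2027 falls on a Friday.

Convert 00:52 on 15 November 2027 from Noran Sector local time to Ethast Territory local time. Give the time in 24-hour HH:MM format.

10:22

1 September 2027 is a Wednesday, so the first Monday is September 6.
1 March 2028 is a Wednesday, so the first Sunday is March 5 and the third is March 19.
Daylight saving runs 6 September 2027 – 19 March 2028; 15 November 2027 is inside that window, so Noran Sector is at UTC−07:30.
00:52 Noran Sector + 7h30m = 08:22 UTC.
1 October 2027 is a Friday, so the first Monday is October 4 and the second is October 11.
1 March 2028 is a Wednesday, so the first Monday is March 6 and the third is March 20.
At the standard offset (UTC+01:00), 08:22 UTC + 1h = 09:22 Ethast Territory standard time.
The standard-time date in Ethast Territory, 15 November 2027, lies within the daylight-saving period (11 October 2027 – 20 March 2028), so Ethast Territory is on daylight time, UTC+02:00.
08:22 UTC + 2h = 10:22 Ethast Territory.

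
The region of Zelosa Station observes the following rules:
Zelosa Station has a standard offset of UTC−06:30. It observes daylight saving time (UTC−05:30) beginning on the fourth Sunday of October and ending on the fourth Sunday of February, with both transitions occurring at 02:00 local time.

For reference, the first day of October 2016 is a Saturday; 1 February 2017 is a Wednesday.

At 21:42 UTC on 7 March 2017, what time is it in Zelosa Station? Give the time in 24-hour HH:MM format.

15:12

1 October 2016 is a Saturday, so the first Sunday is October 2 and the fourth is October 23.
1 February 2017 is a Wednesday, so the first Sunday is February 5 and the fourth is February 26.
At the standard offset (UTC−06:30), 21:42 UTC − 6h30m = 15:12 Zelosa Station standard time.
Daylight saving runs 23 October 2016 – 26 February 2017; the standard-time date in Zelosa Station, 7 March 2017, is outside that window, so Zelosa Station is on standard time at UTC−06:30.
21:42 UTC − 6h30m = 15:12 local.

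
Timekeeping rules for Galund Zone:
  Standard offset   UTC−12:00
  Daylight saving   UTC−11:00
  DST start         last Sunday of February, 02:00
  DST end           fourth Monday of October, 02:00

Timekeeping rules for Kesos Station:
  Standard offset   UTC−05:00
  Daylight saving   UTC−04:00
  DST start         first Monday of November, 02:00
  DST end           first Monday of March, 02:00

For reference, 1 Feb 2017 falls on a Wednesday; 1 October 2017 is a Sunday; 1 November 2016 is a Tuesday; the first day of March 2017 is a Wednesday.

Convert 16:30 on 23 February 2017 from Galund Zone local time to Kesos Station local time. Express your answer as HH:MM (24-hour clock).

00:30

1 February 2017 is a Wednesday, so Sundays fall on 5, 12, 19, 26; the last is February 26.
1 October 2017 is a Sunday, so the first Monday is October 2 and the fourth is October 23.
Daylight saving runs 26 February – 23 October; 23 February 2017 is outside that window, so Galund Zone is on standard time at UTC−12:00.
16:30 Galund Zone + 12h = 04:30 UTC (rolling into the next day, 24 February 2017).
1 November 2016 is a Tuesday, so the first Monday is November 7.
1 March 2017 is a Wednesday, so the first Monday is March 6.
At the standard offset (UTC−05:00), 04:30 UTC − 5h = 23:30 Kesos Station standard time (rolling into the previous day, 23 February 2017).
The standard-time date in Kesos Station, 23 February 2017, falls between 7 November 2016 and 6 March 2017, so daylight saving is in effect and Kesos Station is at UTC−04:00.
04:30 UTC − 4h = 00:30 Kesos Station.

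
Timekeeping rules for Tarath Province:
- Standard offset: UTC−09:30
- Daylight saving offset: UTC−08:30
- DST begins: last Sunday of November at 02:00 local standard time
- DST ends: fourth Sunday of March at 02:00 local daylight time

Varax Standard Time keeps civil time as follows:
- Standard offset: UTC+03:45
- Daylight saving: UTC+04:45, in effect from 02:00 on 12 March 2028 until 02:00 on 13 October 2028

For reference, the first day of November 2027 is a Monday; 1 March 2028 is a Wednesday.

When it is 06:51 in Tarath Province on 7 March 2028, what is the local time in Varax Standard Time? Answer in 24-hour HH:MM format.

19:06

1 November 2027 is a Monday, so Sundays fall on 7, 14, 21, 28; the last is November 28.
1 March 2028 is a Wednesday, so the first Sunday is March 5 and the fourth is March 26.
7 March 2028 lies within the daylight-saving period (28 November 2027 – 26 March 2028), so Tarath Province is on daylight time, UTC−08:30.
06:51 Tarath Province + 8h30m = 15:21 UTC.
At the standard offset (UTC+03:45), 15:21 UTC + 3h45m = 19:06 Varax Standard Time standard time.
Daylight saving runs 12 March – 13 October; the standard-time date in Varax Standard Time, 7 March 2028, is outside that window, so Varax Standard Time is on standard time at UTC+03:45.
15:21 UTC + 3h45m = 19:06 Varax Standard Time.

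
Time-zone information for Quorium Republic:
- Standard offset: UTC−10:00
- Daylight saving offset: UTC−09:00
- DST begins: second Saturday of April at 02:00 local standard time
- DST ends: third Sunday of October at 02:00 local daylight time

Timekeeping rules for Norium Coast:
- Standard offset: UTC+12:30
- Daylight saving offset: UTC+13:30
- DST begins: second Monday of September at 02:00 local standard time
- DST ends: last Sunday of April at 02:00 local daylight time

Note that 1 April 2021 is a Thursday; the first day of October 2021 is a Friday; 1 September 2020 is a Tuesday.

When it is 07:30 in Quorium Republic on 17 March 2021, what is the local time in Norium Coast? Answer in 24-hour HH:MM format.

07:00

1 April 2021 is a Thursday, so the first Saturday is April 3 and the second is April 10.
1 October 2021 is a Friday, so the first Sunday is October 3 and the third is October 17.
17 March 2021 is outside the daylight-saving period (10 April – 17 October), so Quorium Republic is on standard time, UTC−10:00.
07:30 Quorium Republic + 10h = 17:30 UTC.
1 September 2020 is a Tuesday, so the first Monday is September 7 and the second is September 14.
1 April 2021 is a Thursday, so Sundays fall on 4, 11, 18, 25; the last is April 25.
At the standard offset (UTC+12:30), 17:30 UTC + 12h30m = 06:00 Norium Coast standard time (rolling into the next day, 18 March 2021).
The standard-time date in Norium Coast, 18 March 2021, falls between 14 September 2020 and 25 April 2021, so daylight saving is in effect and Norium Coast is at UTC+13:30.
17:30 UTC + 13h30m = 07:00 Norium Coast (rolling into the next day, 18 March 2021).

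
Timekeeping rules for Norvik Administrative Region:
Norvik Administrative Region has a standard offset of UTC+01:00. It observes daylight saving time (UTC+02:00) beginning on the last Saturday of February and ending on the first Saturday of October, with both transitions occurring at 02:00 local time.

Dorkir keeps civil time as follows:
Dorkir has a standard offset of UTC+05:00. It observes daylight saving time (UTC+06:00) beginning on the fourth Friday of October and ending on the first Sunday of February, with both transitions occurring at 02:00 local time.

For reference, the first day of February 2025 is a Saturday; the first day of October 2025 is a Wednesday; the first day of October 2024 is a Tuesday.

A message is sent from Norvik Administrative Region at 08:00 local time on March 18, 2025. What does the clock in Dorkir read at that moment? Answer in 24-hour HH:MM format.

11:00

1 February 2025 is a Saturday, so Saturdays fall on 1, 8, 15, 22; the last is February 22.
1 October 2025 is a Wednesday, so the first Saturday is October 4.
Daylight saving runs 22 February – 4 October; March 18, 2025 is inside that window, so Norvik Administrative Region is at UTC+02:00.
08:00 Norvik Administrative Region − 2h = 06:00 UTC.
1 October 2024 is a Tuesday, so the first Friday is October 4 and the fourth is October 25.
1 February 2025 is a Saturday, so the first Sunday is February 2.
At the standard offset (UTC+05:00), 06:00 UTC + 5h = 11:00 Dorkir standard time.
The standard-time date in Dorkir, March 18, 2025, is outside the daylight-saving period (25 October 2024 – 2 February 2025), so Dorkir is on standard time, UTC+05:00.
06:00 UTC + 5h = 11:00 Dorkir.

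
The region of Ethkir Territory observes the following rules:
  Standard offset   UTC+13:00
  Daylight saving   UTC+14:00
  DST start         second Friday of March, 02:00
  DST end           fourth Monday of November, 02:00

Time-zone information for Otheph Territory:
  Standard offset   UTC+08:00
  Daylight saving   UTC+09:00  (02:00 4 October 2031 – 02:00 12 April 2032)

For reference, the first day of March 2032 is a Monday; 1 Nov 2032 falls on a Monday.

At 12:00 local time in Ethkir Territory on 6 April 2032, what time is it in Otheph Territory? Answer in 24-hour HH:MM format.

1 March 2032 is a Monday, so the first Friday is March 5 and the second is March 12.
1 November 2032 is a Monday, so the first Monday is November 1 and the fourth is November 22.
6 April 2032 lies within the daylight-saving period (12 March – 22 November), so Ethkir Territory is on daylight time, UTC+14:00.
12:00 Ethkir Territory − 14h = 22:00 UTC (rolling into the previous day, 5 April 2032).
At the standard offset (UTC+08:00), 22:00 UTC + 8h = 06:00 Otheph Territory standard time (rolling into the next day, 6 April 2032).
The standard-time date in Otheph Territory, 6 April 2032, lies within the daylight-saving period (4 October 2031 – 12 April 2032), so Otheph Territory is on daylight time, UTC+09:00.
22:00 UTC + 9h = 07:00 Otheph Territory (rolling into the next day, 6 April 2032).

07:00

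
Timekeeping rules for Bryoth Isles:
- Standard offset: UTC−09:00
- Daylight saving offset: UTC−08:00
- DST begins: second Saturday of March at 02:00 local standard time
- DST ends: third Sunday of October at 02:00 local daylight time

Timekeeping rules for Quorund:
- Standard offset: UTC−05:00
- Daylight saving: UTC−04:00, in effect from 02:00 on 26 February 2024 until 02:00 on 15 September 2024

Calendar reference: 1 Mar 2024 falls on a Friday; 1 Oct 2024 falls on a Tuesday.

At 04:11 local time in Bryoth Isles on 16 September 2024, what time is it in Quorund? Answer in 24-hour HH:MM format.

07:11

1 March 2024 is a Friday, so the first Saturday is March 2 and the second is March 9.
1 October 2024 is a Tuesday, so the first Sunday is October 6 and the third is October 20.
Daylight saving runs 9 March – 20 October; 16 September 2024 is inside that window, so Bryoth Isles is at UTC−08:00.
04:11 Bryoth Isles + 8h = 12:11 UTC.
At the standard offset (UTC−05:00), 12:11 UTC − 5h = 07:11 Quorund standard time.
The standard-time date in Quorund, 16 September 2024, is outside the daylight-saving period (26 February – 15 September), so Quorund is on standard time, UTC−05:00.
12:11 UTC − 5h = 07:11 Quorund.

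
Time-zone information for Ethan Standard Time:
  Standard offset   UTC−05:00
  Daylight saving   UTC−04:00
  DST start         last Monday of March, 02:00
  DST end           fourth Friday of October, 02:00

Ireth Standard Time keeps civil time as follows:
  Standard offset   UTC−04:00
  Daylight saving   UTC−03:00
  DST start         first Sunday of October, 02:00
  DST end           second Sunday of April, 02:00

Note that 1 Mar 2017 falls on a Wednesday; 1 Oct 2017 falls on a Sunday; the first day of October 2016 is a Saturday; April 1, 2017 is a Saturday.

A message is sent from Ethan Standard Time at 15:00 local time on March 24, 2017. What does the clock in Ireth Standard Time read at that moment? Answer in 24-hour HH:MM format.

1 March 2017 is a Wednesday, so Mondays fall on 6, 13, 20, 27; the last is March 27.
1 October 2017 is a Sunday, so the first Friday is October 6 and the fourth is October 27.
March 24, 2017 does not fall between 27 March and 27 October, so daylight saving is not in effect and Ethan Standard Time is at UTC−05:00.
15:00 Ethan Standard Time + 5h = 20:00 UTC.
1 October 2016 is a Saturday, so the first Sunday is October 2.
1 April 2017 is a Saturday, so the first Sunday is April 2 and the second is April 9.
At the standard offset (UTC−04:00), 20:00 UTC − 4h = 16:00 Ireth Standard Time standard time.
The standard-time date in Ireth Standard Time, March 24, 2017, falls between 2 October 2016 and 9 April 2017, so daylight saving is in effect and Ireth Standard Time is at UTC−03:00.
20:00 UTC − 3h = 17:00 Ireth Standard Time.

17:00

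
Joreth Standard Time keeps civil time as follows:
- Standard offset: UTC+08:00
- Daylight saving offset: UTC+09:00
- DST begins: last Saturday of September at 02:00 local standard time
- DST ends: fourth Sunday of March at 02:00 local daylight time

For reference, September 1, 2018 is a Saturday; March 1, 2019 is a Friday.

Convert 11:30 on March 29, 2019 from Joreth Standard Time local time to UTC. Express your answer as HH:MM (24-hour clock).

03:30

1 September 2018 is a Saturday, so Saturdays fall on 1, 8, 15, 22, 29; the last is September 29.
1 March 2019 is a Friday, so the first Sunday is March 3 and the fourth is March 24.
March 29, 2019 does not fall between 29 September 2018 and 24 March 2019, so daylight saving is not in effect and Joreth Standard Time is at UTC+08:00.
11:30 local − 8h = 03:30 UTC.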